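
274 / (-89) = -274 / 89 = -3.08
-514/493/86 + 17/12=357299/254388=1.40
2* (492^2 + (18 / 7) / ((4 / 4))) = 484133.14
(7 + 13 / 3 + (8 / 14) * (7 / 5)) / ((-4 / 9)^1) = -273 / 10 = -27.30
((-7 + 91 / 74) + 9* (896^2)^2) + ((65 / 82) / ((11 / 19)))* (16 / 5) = 193589950908680943 / 33374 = 5800621768702.61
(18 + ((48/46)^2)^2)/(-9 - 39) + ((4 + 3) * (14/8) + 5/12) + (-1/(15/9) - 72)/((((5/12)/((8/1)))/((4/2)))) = -466031479889/167904600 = -2775.57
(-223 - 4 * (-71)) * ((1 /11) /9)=0.62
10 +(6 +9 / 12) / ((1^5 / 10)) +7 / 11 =1719 / 22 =78.14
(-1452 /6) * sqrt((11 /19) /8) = -121 * sqrt(418) /38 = -65.10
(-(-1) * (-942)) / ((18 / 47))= -7379 / 3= -2459.67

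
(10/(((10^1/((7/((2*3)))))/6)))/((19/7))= 49/19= 2.58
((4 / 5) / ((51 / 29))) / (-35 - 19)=-58 / 6885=-0.01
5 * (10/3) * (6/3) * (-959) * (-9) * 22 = 6329400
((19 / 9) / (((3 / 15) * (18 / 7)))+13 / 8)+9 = 9545 / 648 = 14.73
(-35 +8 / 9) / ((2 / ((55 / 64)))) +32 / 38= -302383 / 21888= -13.82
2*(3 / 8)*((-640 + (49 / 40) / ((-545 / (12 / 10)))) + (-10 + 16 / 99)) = -3506217553 / 7194000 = -487.38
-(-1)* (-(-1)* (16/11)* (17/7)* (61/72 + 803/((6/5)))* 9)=1640194/77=21301.22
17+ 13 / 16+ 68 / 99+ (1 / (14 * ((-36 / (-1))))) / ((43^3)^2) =432214769991317 / 23363757829104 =18.50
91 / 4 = 22.75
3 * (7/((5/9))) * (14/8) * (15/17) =3969/68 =58.37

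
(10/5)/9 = 2/9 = 0.22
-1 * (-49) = 49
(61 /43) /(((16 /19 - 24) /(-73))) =84607 /18920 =4.47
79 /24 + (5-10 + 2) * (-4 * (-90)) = -25841 /24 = -1076.71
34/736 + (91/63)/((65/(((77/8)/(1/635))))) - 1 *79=188339/3312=56.87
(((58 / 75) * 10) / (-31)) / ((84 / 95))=-551 / 1953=-0.28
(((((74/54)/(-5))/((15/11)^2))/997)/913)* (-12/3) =1628/2513561625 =0.00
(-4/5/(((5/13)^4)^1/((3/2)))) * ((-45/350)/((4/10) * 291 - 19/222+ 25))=171194634/3431290625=0.05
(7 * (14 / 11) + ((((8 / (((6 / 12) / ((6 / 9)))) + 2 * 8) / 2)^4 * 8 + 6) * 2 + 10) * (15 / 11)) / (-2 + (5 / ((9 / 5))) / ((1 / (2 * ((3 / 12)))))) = -409623112 / 363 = -1128438.33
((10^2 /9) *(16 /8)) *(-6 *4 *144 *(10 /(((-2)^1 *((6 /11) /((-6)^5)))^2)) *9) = -351187550208000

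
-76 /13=-5.85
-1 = -1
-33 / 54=-11 / 18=-0.61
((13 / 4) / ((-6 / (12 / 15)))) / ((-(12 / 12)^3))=13 / 30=0.43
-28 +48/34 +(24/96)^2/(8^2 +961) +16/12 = -21123149/836400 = -25.25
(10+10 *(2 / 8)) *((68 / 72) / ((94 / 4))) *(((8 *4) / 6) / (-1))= -3400 / 1269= -2.68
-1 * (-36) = 36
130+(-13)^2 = 299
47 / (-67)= -47 / 67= -0.70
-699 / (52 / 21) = -14679 / 52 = -282.29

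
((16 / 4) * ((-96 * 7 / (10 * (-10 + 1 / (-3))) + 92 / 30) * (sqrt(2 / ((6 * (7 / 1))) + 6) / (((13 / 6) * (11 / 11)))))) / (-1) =-7120 * sqrt(2667) / 8463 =-43.45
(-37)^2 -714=655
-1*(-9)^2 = -81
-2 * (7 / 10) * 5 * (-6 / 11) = 42 / 11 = 3.82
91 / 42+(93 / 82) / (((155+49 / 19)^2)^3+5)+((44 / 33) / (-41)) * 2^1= 186196418683818360034168 / 88596361694811802891503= 2.10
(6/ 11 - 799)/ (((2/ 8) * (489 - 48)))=-35132/ 4851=-7.24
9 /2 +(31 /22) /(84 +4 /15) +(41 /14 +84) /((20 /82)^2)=7133101027 /4866400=1465.79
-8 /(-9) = 8 /9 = 0.89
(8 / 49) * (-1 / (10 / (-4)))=16 / 245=0.07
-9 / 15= -3 / 5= -0.60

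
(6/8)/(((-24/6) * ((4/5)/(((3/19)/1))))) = -45/1216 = -0.04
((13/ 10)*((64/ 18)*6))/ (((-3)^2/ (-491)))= -204256/ 135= -1513.01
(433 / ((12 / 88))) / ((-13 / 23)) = -5617.90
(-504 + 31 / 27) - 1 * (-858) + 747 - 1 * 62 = 28084 / 27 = 1040.15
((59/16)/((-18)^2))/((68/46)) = 0.01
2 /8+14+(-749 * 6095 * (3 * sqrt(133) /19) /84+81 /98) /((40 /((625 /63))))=79329 /5488 - 81520625 * sqrt(133) /38304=-24529.76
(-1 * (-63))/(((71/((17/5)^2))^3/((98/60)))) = 24837558501/55923593750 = 0.44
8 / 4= 2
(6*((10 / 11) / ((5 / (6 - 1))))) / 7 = 60 / 77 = 0.78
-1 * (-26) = 26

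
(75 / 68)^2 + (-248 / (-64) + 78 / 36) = 100685 / 13872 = 7.26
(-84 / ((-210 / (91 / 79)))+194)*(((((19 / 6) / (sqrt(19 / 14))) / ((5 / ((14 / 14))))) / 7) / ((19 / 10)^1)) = 25604*sqrt(266) / 52535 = 7.95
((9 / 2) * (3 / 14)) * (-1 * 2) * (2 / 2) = -27 / 14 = -1.93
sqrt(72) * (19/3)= 38 * sqrt(2)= 53.74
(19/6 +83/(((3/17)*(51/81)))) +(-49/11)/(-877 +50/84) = 1822462747/2429394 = 750.17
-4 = -4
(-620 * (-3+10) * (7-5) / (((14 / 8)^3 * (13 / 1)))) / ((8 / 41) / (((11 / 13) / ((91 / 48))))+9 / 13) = -214748160 / 1946917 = -110.30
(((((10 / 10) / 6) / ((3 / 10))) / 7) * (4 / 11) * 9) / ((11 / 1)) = 20 / 847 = 0.02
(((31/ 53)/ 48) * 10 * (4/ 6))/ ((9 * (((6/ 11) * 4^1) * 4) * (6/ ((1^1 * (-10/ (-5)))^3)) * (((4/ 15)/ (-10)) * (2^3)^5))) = -42625/ 27009220608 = -0.00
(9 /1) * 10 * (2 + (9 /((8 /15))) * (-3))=-4376.25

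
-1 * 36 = -36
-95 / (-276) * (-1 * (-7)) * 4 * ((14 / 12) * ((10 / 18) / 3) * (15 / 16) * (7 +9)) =116375 / 3726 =31.23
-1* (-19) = 19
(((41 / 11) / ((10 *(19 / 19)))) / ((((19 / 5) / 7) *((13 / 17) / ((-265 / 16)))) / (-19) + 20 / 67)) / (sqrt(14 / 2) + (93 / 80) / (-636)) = 5693103109400 / 17538404038807311 + 3114678346304000 *sqrt(7) / 17538404038807311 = 0.47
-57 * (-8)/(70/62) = 14136/35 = 403.89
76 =76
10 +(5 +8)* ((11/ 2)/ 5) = 243/ 10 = 24.30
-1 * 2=-2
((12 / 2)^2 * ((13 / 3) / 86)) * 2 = 156 / 43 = 3.63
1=1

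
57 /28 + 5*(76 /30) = 1235 /84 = 14.70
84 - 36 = 48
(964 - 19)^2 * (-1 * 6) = -5358150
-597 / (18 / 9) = -597 / 2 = -298.50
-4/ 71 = -0.06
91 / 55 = 1.65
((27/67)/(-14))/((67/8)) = -108/31423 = -0.00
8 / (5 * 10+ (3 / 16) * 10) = 64 / 415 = 0.15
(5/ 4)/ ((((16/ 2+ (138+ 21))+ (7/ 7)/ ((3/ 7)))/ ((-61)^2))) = 55815/ 2032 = 27.47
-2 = -2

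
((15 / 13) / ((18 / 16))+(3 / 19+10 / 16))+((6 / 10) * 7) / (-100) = 1309003 / 741000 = 1.77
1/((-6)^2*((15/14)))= 7/270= 0.03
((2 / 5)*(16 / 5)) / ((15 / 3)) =32 / 125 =0.26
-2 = -2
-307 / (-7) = 307 / 7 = 43.86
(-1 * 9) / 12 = -3 / 4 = -0.75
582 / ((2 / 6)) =1746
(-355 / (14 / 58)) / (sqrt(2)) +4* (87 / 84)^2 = 841 / 196 - 10295* sqrt(2) / 14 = -1035.66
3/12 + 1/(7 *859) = 6017/24052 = 0.25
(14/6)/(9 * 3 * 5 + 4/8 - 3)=14/795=0.02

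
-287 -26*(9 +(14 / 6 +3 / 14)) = -12332 / 21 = -587.24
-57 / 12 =-19 / 4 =-4.75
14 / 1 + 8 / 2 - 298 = -280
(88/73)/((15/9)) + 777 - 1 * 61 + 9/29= 7589801/10585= 717.03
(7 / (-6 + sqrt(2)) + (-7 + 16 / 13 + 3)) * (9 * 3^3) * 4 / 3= -286740 / 221-1134 * sqrt(2) / 17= -1391.80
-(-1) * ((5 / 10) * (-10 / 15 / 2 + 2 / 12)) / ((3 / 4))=-1 / 9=-0.11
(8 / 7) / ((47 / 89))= 712 / 329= 2.16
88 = 88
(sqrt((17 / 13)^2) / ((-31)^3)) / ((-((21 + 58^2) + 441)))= 17 / 1481744758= 0.00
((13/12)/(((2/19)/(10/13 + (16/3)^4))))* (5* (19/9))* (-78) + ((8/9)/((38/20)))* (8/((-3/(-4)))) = -190099001575/27702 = -6862284.37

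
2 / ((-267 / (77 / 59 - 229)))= 8956 / 5251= 1.71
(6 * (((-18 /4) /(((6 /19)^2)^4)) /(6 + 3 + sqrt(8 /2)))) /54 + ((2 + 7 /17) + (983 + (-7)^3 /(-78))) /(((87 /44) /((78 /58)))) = 112841164488199 /528296338944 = 213.59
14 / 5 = 2.80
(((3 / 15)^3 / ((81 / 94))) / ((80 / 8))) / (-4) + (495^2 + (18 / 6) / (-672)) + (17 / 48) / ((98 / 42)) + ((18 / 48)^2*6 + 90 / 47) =65297486598773 / 266490000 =245027.91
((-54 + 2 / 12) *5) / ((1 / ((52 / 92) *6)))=-20995 / 23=-912.83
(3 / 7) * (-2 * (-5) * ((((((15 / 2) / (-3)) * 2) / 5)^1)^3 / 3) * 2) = -20 / 7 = -2.86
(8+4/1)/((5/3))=36/5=7.20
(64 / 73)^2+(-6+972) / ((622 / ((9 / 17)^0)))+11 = 22078272 / 1657319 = 13.32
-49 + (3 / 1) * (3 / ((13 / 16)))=-493 / 13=-37.92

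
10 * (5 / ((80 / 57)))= 285 / 8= 35.62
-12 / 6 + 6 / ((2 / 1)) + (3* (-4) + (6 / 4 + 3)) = -13 / 2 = -6.50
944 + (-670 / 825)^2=25718356 / 27225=944.66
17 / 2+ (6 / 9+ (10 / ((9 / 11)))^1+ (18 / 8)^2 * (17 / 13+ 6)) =109295 / 1872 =58.38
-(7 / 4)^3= -343 / 64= -5.36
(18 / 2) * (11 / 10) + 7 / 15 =311 / 30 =10.37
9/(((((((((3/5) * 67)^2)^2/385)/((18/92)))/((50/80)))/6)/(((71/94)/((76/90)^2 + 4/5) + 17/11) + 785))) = 818178360890625/1067907528932224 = 0.77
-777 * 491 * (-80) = 30520560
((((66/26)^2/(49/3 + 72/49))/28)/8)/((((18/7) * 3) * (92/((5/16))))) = 29645/41665654784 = 0.00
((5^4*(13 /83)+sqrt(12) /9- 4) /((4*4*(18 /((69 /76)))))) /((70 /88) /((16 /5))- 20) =-1971629 /131569110- 253*sqrt(3) /7133265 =-0.02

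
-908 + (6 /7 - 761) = -11677 /7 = -1668.14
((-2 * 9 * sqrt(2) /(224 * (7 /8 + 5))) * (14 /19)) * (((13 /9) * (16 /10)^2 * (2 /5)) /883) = -0.00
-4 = -4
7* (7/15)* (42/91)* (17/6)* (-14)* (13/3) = -11662/45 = -259.16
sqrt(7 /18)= sqrt(14) /6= 0.62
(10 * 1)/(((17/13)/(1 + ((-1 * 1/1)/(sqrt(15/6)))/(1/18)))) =130/17 - 468 * sqrt(10)/17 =-79.41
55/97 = 0.57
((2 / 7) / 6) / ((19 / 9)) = 3 / 133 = 0.02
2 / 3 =0.67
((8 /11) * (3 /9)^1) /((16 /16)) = 8 /33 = 0.24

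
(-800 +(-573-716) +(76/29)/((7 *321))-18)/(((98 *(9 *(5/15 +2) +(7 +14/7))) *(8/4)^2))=-27459673/153263376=-0.18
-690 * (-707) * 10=4878300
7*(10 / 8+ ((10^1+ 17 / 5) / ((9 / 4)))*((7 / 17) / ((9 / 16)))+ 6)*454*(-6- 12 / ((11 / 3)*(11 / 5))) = -276257.97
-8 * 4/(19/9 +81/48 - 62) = 4608/8381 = 0.55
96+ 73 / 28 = 2761 / 28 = 98.61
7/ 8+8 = 71/ 8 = 8.88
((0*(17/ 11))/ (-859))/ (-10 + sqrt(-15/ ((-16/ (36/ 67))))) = 0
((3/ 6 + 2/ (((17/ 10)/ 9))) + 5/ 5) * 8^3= 105216/ 17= 6189.18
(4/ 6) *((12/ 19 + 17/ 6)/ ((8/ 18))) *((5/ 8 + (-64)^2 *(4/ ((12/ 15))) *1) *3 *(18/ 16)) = 1747406925/ 4864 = 359253.07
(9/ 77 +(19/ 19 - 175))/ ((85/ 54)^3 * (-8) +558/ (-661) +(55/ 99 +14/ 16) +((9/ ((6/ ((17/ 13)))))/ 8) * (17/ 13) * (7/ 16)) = 7536462863125248/ 1320813131682737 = 5.71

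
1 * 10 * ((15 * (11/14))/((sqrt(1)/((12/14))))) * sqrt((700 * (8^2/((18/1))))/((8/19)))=33000 * sqrt(133)/49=7766.83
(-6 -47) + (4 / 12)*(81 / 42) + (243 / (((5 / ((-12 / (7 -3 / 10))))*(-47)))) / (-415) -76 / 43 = -42584115669 / 786714670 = -54.13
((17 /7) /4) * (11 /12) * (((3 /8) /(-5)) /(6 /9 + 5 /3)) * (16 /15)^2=-0.02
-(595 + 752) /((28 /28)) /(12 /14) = -3143 /2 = -1571.50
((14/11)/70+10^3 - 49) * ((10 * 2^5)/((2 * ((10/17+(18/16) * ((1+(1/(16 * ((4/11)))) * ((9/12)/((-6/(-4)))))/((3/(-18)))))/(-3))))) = 43706056704/645491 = 67709.78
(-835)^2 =697225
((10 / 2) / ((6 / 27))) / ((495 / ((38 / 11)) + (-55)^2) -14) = 855 / 119863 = 0.01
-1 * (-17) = 17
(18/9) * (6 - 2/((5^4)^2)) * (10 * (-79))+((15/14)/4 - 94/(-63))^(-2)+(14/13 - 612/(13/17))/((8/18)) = -18023549829546167/1598124531250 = -11277.94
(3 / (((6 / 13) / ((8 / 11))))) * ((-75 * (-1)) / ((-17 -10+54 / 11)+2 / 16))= -31200 / 1933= -16.14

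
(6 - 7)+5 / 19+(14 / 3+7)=623 / 57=10.93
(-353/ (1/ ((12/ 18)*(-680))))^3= 110647305216512000/ 27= 4098048341352296.30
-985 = -985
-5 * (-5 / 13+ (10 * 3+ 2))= -2055 / 13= -158.08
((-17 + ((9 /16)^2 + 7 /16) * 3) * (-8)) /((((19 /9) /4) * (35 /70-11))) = -1617 /76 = -21.28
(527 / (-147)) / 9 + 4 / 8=269 / 2646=0.10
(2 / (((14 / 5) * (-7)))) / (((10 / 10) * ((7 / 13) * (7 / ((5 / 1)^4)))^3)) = -2681884765625 / 5764801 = -465217.23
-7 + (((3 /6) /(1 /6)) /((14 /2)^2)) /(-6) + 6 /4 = -270 /49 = -5.51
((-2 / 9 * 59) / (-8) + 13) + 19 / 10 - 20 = -623 / 180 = -3.46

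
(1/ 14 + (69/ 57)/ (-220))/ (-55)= -1929/ 1609300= -0.00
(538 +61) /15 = 599 /15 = 39.93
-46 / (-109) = 46 / 109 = 0.42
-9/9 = -1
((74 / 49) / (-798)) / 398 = -37 / 7781298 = -0.00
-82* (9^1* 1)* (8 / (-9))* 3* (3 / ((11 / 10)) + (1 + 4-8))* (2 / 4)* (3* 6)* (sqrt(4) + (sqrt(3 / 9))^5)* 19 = -2019168 / 11-37392* sqrt(3) / 11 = -189448.44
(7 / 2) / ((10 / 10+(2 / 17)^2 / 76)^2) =3.50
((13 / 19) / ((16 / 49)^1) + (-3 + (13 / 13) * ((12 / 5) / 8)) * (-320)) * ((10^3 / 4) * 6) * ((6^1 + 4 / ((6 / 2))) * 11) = 3982306625 / 38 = 104797542.76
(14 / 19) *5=70 / 19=3.68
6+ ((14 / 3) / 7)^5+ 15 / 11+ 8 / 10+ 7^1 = 204422 / 13365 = 15.30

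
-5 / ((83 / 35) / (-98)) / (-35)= -490 / 83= -5.90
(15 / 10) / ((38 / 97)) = 3.83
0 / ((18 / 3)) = 0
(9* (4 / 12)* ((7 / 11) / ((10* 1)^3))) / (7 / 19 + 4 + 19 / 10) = 133 / 436700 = 0.00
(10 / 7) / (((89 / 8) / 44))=5.65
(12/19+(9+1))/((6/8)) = 808/57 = 14.18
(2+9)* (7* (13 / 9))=1001 / 9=111.22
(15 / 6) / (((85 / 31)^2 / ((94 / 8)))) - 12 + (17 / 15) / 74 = -10364731 / 1283160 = -8.08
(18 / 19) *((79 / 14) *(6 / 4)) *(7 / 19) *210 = 223965 / 361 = 620.40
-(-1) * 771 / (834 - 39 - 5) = 771 / 790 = 0.98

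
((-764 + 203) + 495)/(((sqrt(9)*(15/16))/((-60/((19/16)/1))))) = 22528/19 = 1185.68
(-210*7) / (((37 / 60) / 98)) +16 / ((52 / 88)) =-112353776 / 481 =-233583.73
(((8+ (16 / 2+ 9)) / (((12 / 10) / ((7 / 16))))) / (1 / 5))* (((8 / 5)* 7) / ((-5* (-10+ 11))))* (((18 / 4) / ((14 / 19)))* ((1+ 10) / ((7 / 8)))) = -15675 / 2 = -7837.50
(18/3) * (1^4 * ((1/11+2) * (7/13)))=966/143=6.76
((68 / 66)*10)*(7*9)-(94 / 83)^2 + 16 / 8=49241822 / 75779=649.81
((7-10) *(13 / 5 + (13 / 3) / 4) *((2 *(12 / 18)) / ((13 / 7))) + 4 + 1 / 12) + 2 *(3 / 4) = -47 / 20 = -2.35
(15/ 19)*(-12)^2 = 2160/ 19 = 113.68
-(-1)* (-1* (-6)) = 6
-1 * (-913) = 913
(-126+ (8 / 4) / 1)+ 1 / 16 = -1983 / 16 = -123.94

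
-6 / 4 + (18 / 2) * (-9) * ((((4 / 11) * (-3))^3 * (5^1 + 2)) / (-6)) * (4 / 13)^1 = -1358277 / 34606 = -39.25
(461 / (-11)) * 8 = -3688 / 11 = -335.27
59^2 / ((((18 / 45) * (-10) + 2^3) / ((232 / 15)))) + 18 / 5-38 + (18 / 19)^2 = 13426.36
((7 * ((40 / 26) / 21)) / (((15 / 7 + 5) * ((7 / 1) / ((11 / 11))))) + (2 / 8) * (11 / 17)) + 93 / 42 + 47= 4584037 / 92820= 49.39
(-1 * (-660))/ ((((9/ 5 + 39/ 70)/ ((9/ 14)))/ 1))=180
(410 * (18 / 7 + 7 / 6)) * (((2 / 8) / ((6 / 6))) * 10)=160925 / 42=3831.55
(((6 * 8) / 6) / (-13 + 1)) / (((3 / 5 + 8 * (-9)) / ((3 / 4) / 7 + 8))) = 1135 / 14994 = 0.08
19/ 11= 1.73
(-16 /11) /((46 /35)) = -280 /253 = -1.11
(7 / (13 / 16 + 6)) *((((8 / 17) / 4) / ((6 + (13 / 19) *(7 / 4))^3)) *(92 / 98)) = 646172672 / 2122928846633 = 0.00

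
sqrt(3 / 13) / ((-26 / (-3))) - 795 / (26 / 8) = -3180 / 13 +3* sqrt(39) / 338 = -244.56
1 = 1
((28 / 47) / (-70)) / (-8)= 1 / 940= 0.00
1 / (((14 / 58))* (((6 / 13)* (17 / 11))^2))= 593021 / 72828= 8.14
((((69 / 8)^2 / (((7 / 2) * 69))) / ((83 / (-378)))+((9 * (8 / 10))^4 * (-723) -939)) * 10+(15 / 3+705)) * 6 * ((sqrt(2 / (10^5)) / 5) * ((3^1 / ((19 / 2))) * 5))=-14520553461711 * sqrt(5) / 197125000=-164712.46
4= 4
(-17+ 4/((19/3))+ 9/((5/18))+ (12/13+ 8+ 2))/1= 33289/1235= 26.95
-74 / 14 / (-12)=37 / 84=0.44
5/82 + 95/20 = 789/164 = 4.81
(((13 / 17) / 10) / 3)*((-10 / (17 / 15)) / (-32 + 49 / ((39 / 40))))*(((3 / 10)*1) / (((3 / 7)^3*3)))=-57967 / 3703824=-0.02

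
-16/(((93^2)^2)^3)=-16/418596297479370673535601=-0.00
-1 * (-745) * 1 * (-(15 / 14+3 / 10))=-7152 / 7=-1021.71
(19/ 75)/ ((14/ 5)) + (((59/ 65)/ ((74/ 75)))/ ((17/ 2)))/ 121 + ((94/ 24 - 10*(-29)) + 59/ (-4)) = 9670592733/ 34629595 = 279.26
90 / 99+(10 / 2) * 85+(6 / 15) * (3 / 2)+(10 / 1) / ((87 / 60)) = 691282 / 1595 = 433.41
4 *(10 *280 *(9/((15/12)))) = 80640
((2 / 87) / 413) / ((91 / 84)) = 8 / 155701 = 0.00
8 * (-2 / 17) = -16 / 17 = -0.94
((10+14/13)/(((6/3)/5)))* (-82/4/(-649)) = 7380/8437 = 0.87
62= 62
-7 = -7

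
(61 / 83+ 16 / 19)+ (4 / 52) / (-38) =64579 / 41002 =1.58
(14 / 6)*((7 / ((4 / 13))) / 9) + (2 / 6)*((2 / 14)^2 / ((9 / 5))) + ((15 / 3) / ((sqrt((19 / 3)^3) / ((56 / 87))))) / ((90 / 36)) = 112*sqrt(57) / 10469 + 10411 / 1764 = 5.98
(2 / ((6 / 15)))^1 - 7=-2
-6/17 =-0.35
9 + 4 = 13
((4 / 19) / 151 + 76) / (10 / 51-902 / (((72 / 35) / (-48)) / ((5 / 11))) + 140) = 5560224 / 710149225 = 0.01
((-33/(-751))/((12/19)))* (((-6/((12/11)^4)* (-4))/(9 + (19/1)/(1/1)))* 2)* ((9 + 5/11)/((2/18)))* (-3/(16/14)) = -3616327/192256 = -18.81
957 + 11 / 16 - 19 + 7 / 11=939.32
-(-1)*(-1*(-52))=52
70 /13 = 5.38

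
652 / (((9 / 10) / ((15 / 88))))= 4075 / 33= 123.48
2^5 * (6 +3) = 288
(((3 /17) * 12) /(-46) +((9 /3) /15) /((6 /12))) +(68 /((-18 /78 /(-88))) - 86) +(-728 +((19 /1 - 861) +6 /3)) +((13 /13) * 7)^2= 142672111 /5865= 24326.02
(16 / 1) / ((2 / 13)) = 104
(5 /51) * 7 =35 /51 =0.69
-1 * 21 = -21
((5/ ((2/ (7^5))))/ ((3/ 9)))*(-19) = -4789995/ 2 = -2394997.50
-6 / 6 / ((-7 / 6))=0.86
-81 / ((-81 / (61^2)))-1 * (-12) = 3733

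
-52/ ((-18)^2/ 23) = -3.69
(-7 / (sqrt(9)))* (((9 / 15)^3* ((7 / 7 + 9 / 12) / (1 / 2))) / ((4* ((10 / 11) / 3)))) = -14553 / 10000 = -1.46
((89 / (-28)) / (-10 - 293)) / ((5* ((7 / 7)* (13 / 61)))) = 5429 / 551460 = 0.01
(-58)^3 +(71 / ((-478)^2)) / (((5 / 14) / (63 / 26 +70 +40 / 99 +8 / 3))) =-286872011710943 / 1470294540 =-195111.93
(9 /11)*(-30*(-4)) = 1080 /11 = 98.18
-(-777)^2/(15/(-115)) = 4628589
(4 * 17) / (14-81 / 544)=36992 / 7535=4.91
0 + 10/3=10/3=3.33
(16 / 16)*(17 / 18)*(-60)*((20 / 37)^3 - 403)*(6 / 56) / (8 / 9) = 15609946635 / 5673136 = 2751.56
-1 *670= -670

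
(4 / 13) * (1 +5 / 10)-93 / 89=-675 / 1157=-0.58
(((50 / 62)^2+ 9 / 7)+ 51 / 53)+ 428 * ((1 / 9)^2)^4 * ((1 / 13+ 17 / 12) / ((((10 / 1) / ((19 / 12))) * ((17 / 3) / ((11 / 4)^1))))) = 4718682767075505769 / 1628061790632994080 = 2.90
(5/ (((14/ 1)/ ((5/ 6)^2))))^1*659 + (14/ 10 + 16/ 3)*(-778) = -12789229/ 2520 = -5075.09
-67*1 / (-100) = 67 / 100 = 0.67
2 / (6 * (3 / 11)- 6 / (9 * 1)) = 33 / 16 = 2.06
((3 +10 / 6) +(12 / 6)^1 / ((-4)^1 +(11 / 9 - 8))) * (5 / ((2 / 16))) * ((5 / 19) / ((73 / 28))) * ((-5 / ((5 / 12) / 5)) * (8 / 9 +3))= -5111680000 / 1210851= -4221.56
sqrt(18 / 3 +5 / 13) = sqrt(1079) / 13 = 2.53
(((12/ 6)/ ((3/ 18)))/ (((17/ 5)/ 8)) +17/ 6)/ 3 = 3169/ 306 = 10.36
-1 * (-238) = 238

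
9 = 9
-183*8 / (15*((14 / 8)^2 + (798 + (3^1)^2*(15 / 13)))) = -101504 / 843905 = -0.12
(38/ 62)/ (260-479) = -19/ 6789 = -0.00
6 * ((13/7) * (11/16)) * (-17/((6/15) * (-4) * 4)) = 36465/1792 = 20.35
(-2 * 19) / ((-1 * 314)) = 19 / 157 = 0.12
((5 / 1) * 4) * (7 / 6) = 23.33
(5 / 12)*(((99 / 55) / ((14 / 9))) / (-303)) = -9 / 5656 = -0.00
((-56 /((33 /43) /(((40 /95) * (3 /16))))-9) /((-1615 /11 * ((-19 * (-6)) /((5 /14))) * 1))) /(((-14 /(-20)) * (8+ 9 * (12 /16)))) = 0.00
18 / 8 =2.25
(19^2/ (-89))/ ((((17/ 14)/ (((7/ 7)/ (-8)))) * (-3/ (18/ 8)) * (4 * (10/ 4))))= -7581/ 242080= -0.03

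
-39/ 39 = -1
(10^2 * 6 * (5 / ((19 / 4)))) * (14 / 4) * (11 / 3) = 154000 / 19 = 8105.26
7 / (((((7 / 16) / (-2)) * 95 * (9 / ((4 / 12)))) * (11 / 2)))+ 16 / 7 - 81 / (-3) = 29.28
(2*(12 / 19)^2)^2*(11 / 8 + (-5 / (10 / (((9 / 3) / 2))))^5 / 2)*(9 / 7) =1875717 / 1824494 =1.03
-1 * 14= -14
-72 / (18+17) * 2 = -144 / 35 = -4.11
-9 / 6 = -3 / 2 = -1.50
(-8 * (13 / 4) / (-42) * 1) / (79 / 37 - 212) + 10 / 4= 2.50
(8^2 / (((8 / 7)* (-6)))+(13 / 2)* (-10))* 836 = -186428 / 3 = -62142.67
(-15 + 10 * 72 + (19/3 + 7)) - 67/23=49364/69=715.42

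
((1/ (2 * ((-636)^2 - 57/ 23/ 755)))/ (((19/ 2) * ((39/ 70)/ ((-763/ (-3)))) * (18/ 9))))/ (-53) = -463732325/ 827569254784077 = -0.00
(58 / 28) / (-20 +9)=-29 / 154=-0.19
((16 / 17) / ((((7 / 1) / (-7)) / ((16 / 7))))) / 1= -2.15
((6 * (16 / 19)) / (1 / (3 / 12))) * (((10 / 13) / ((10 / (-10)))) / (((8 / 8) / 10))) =-2400 / 247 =-9.72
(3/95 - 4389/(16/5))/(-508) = 2084727/772160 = 2.70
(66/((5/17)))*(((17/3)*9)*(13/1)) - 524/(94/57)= 34887972/235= 148459.46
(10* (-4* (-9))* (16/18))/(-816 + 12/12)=-64/163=-0.39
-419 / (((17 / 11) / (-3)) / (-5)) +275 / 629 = -2557720 / 629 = -4066.33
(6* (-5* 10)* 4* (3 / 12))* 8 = -2400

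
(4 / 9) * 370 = 1480 / 9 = 164.44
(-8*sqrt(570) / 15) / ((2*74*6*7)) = -sqrt(570) / 11655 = -0.00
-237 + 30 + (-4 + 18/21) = -1471/7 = -210.14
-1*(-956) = 956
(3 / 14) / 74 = 3 / 1036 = 0.00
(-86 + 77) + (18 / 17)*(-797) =-14499 / 17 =-852.88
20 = 20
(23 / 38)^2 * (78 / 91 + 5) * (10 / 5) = 21689 / 5054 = 4.29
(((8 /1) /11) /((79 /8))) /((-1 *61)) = -64 /53009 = -0.00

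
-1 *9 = -9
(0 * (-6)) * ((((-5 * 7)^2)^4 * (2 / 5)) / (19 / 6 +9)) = 0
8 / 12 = 0.67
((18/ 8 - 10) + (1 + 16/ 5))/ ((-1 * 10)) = 71/ 200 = 0.36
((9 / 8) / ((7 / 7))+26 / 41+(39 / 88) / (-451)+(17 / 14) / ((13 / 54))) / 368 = 12283295 / 664535872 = 0.02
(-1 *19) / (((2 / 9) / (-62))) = 5301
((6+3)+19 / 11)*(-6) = -708 / 11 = -64.36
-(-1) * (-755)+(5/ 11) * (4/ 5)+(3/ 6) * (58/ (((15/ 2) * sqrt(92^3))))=-8301/ 11+29 * sqrt(23)/ 31740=-754.63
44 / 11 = 4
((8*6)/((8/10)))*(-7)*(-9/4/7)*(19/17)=2565/17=150.88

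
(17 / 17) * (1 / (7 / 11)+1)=18 / 7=2.57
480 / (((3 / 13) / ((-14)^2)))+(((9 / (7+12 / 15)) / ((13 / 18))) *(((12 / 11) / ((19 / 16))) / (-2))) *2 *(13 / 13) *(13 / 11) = 12184280320 / 29887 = 407678.27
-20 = -20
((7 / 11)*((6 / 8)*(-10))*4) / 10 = -21 / 11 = -1.91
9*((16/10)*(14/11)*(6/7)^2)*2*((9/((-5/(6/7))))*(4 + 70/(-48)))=-1423008/13475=-105.60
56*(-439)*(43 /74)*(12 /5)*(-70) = 88797408 /37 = 2399929.95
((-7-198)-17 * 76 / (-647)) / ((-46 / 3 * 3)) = 131343 / 29762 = 4.41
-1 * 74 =-74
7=7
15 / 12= 5 / 4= 1.25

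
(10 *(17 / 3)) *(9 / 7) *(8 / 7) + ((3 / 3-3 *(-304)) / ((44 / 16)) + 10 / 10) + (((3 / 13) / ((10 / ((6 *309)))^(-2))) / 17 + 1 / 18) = 2582764076015 / 6203782494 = 416.32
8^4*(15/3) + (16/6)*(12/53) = 1085472/53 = 20480.60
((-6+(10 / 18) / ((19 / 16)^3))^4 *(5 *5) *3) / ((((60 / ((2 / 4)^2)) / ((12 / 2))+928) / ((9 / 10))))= 4684417341655393898405 / 65078098565302331883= 71.98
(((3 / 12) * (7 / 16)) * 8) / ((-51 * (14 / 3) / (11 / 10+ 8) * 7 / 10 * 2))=-0.02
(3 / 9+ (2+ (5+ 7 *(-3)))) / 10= -41 / 30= -1.37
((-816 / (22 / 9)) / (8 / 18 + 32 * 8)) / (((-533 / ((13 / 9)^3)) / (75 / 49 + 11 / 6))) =2841397 / 114760107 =0.02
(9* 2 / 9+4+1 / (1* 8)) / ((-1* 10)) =-0.61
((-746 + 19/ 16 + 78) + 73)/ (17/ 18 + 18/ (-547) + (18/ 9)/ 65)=-3040272495/ 4824536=-630.17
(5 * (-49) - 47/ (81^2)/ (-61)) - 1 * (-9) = -94452109/ 400221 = -236.00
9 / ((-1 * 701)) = -9 / 701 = -0.01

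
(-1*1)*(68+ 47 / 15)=-1067 / 15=-71.13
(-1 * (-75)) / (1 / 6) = 450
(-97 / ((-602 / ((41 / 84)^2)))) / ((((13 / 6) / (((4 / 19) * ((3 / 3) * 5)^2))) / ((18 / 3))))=4076425 / 7286006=0.56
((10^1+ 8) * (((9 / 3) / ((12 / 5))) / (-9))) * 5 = -25 / 2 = -12.50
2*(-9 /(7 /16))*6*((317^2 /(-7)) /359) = 173644992 /17591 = 9871.24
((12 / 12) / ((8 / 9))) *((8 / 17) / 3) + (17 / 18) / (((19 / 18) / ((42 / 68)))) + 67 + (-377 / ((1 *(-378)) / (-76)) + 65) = 6950831 / 122094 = 56.93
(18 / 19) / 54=1 / 57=0.02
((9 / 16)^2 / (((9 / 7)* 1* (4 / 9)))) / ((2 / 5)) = 2835 / 2048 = 1.38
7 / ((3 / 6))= 14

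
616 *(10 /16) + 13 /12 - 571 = -2219 /12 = -184.92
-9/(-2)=9/2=4.50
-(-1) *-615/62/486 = -205/10044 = -0.02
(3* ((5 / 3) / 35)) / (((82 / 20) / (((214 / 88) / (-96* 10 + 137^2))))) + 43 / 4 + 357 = 367.75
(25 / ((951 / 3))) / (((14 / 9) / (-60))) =-6750 / 2219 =-3.04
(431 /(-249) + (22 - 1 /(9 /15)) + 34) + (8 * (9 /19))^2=2006398 /29963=66.96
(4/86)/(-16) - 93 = -31993/344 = -93.00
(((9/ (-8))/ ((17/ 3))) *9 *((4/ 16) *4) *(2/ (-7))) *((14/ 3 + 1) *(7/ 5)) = 81/ 20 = 4.05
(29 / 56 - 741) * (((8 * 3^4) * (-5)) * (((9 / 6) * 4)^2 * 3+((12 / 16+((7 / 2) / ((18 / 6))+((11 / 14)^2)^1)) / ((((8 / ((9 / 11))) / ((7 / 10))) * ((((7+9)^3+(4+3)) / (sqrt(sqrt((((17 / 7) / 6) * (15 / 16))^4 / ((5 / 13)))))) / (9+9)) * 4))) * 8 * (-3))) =-3445703060355 * 13^(1 / 4) * 5^(3 / 4) / 3963038464+1813766580 / 7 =259103991.13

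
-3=-3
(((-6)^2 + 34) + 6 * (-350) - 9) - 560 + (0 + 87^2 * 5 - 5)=35241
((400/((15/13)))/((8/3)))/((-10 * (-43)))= 13/43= 0.30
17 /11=1.55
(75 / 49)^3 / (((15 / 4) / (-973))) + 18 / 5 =-926.82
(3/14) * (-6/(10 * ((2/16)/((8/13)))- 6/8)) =-288/287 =-1.00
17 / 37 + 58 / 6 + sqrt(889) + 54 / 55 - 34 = 6.92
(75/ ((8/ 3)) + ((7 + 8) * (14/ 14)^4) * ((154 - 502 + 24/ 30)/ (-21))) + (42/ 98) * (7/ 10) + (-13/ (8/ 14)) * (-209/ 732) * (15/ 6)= 8569199/ 29280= 292.66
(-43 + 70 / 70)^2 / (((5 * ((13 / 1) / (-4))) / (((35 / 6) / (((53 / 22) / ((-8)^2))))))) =-11590656 / 689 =-16822.43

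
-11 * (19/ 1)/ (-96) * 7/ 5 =3.05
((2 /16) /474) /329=1 /1247568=0.00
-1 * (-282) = 282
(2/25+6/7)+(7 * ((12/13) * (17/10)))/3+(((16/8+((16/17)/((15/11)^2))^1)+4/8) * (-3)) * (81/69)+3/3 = -8874209/1779050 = -4.99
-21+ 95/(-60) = -271/12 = -22.58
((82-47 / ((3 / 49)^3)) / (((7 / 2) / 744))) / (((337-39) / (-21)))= 1370767672 / 447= 3066594.34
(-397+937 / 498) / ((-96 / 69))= 4525687 / 15936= 283.99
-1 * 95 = -95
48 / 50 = 24 / 25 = 0.96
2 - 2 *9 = -16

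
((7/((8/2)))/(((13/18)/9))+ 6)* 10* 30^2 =3253500/13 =250269.23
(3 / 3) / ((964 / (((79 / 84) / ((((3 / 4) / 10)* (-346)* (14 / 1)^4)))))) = -395 / 403622928576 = -0.00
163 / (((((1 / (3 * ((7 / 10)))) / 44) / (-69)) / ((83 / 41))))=-431277462 / 205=-2103792.50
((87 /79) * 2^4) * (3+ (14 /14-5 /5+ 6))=12528 /79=158.58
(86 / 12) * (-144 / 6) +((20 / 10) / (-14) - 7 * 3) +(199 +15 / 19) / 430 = -5509634 / 28595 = -192.68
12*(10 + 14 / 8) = 141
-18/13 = -1.38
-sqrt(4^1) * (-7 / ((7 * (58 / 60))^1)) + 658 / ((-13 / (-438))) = 8358696 / 377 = 22171.61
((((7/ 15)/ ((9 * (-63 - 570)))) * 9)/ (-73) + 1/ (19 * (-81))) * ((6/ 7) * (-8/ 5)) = 1213088/ 1382804325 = 0.00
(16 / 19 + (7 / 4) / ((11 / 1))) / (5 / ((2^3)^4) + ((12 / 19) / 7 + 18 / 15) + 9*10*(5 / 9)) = 29998080 / 1536806623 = 0.02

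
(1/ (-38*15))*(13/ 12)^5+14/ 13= 1.07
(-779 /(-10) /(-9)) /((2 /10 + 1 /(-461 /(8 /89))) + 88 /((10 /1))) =-31961591 /33232770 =-0.96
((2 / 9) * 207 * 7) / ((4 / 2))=161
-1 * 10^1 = -10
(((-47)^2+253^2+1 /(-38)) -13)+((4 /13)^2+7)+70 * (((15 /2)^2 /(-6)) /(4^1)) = 3393282349 /51376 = 66048.01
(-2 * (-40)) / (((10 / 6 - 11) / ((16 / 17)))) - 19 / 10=-11861 / 1190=-9.97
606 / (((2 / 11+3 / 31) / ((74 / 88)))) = 347541 / 190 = 1829.16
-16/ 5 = -3.20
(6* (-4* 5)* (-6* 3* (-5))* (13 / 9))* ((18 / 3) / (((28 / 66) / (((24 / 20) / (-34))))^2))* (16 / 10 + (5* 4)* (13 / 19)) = -13320264672 / 1345295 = -9901.37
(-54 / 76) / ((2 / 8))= -2.84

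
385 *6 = 2310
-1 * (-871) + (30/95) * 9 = 16603/19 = 873.84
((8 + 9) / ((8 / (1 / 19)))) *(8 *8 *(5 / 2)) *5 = 1700 / 19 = 89.47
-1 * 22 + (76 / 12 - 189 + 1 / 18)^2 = 10797241 / 324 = 33324.82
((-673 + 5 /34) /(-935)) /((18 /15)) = 22877 /38148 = 0.60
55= 55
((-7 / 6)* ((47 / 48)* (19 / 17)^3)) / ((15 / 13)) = -29335943 / 21224160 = -1.38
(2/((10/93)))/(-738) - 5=-6181/1230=-5.03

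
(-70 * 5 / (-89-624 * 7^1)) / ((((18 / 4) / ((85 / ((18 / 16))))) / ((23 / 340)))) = 32200 / 361017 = 0.09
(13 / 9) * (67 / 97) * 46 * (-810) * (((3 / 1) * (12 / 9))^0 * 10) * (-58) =2091445200 / 97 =21561290.72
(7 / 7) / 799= 1 / 799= 0.00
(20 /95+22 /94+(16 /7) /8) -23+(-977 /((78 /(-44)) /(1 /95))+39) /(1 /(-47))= -2593833467 /1218945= -2127.93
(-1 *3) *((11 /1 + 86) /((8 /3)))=-873 /8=-109.12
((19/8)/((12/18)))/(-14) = -57/224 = -0.25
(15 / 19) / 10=3 / 38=0.08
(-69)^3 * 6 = -1971054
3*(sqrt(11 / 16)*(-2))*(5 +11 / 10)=-183*sqrt(11) / 20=-30.35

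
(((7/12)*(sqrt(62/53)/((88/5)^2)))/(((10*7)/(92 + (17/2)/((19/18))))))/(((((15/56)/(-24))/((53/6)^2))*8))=-2.54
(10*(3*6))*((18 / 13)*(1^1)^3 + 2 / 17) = 59760 / 221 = 270.41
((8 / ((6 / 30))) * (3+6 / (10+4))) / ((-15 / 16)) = -1024 / 7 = -146.29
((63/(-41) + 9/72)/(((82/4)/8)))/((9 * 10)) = -463/75645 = -0.01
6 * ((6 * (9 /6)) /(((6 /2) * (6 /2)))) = 6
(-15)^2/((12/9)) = 168.75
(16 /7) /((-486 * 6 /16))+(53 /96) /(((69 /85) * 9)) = 236711 /3755808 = 0.06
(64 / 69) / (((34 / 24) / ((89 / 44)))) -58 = -243762 / 4301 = -56.68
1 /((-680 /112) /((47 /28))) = -47 /170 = -0.28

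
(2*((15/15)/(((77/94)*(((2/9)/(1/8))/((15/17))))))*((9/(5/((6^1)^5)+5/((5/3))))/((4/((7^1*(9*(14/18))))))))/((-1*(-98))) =13876515/30542897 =0.45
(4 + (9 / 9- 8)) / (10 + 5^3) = -1 / 45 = -0.02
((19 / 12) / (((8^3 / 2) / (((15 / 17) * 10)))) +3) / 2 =26587 / 17408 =1.53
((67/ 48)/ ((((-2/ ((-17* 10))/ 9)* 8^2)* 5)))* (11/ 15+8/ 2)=80869/ 5120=15.79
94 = 94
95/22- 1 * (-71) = 1657/22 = 75.32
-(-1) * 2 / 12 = 1 / 6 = 0.17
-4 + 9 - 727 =-722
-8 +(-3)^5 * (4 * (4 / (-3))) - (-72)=1360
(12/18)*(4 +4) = 16/3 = 5.33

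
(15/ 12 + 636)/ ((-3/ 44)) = -28039/ 3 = -9346.33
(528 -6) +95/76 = 523.25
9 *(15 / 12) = 45 / 4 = 11.25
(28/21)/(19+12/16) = 16/237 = 0.07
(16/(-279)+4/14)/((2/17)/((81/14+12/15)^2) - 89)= -1611334222/627956825769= -0.00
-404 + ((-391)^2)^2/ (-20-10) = -23372612281/ 30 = -779087076.03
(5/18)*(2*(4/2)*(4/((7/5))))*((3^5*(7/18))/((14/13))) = 1950/7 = 278.57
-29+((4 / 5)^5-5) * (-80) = 215491 / 625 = 344.79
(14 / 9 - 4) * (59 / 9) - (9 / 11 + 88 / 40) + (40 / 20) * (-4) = -120476 / 4455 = -27.04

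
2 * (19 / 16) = 2.38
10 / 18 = 5 / 9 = 0.56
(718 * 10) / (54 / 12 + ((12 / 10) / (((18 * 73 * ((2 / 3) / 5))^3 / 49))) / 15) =2413274739840 / 1512498341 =1595.56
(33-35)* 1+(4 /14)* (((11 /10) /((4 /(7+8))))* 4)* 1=19 /7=2.71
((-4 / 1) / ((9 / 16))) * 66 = -1408 / 3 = -469.33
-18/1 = -18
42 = 42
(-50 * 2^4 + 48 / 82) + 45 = -30931 / 41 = -754.41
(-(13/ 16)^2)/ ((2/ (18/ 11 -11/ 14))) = -22139/ 78848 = -0.28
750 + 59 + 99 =908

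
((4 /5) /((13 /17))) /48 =0.02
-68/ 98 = -34/ 49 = -0.69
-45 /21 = -15 /7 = -2.14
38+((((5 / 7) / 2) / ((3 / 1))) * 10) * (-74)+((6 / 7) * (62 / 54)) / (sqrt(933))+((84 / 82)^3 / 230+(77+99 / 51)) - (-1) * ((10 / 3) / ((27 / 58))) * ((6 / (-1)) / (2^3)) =62 * sqrt(933) / 58779+597947013077 / 25465964895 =23.51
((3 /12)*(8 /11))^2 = 4 /121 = 0.03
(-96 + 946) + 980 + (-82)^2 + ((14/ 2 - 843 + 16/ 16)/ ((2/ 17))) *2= -5641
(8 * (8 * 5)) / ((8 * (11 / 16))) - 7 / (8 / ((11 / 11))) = 5043 / 88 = 57.31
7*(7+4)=77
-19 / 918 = -0.02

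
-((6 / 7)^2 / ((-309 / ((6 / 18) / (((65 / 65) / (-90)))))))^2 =-129600 / 25472209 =-0.01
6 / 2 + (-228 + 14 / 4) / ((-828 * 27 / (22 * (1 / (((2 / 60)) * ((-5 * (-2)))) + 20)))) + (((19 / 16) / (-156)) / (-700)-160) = -21500022461 / 141523200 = -151.92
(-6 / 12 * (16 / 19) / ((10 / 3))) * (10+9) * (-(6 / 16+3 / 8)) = 9 / 5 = 1.80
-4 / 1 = -4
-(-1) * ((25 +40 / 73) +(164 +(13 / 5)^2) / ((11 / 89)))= 28248568 / 20075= 1407.15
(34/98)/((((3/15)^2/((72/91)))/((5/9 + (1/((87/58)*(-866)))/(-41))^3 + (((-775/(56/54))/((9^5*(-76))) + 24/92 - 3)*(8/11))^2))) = 426459839394107754644779431058850/15012468615444680744866461122163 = 28.41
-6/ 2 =-3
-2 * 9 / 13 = -18 / 13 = -1.38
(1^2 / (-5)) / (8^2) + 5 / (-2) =-801 / 320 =-2.50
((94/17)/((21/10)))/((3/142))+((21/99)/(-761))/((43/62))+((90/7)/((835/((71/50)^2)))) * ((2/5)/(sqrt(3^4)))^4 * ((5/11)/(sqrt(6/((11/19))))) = 20164 * sqrt(1254)/41744533359375+48046371502/385509663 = 124.63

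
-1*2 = -2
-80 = -80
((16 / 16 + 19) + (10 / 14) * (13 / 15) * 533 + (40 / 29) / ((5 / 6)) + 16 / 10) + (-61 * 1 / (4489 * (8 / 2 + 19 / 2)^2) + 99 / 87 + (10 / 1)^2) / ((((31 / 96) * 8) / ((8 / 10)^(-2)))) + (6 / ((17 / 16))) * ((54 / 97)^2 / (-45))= 1819799923711710443 / 4392037019069532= 414.34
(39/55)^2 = 1521/3025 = 0.50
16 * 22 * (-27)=-9504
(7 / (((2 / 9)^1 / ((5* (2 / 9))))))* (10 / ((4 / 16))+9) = 1715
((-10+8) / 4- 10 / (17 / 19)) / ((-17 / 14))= 2779 / 289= 9.62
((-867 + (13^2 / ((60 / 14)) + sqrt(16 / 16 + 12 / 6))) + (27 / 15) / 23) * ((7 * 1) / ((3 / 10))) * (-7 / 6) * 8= 111909532 / 621 - 1960 * sqrt(3) / 9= 179831.38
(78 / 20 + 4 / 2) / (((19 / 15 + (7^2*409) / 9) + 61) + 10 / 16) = 2124 / 824281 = 0.00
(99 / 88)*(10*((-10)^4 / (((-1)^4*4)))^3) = 175781250000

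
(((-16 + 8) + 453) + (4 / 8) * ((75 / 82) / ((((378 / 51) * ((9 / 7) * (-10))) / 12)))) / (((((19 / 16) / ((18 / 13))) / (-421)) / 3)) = -349244760 / 533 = -655243.45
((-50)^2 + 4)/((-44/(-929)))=581554/11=52868.55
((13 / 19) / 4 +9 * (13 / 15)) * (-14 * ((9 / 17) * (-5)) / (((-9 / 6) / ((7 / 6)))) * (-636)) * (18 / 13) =65350908 / 323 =202324.79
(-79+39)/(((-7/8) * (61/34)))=10880/427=25.48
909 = 909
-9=-9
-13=-13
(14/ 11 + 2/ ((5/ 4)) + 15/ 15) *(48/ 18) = 568/ 55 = 10.33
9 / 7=1.29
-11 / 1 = -11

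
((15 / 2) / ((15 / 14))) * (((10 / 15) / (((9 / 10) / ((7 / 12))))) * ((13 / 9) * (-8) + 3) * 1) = -18865 / 729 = -25.88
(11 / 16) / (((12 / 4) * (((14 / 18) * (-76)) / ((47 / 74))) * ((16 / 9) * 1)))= -13959 / 10078208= -0.00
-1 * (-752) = 752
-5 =-5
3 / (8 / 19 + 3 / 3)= 2.11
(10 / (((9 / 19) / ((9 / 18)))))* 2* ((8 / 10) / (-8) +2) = 361 / 9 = 40.11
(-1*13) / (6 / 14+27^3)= -91 / 137784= -0.00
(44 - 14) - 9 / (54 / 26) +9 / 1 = 104 / 3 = 34.67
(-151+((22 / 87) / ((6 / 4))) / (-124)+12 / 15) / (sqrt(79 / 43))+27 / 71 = 27 / 71 - 6076396 * sqrt(3397) / 3195945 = -110.43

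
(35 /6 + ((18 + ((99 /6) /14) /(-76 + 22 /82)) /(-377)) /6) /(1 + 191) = 381869911 /12586129920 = 0.03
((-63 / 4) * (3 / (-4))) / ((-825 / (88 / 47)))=-63 / 2350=-0.03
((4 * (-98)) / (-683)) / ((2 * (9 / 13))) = 2548 / 6147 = 0.41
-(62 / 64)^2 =-961 / 1024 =-0.94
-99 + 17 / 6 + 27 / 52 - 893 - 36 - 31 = -164681 / 156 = -1055.65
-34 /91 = -0.37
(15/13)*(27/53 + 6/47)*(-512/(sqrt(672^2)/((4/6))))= -84640/226681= -0.37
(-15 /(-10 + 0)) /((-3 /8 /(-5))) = 20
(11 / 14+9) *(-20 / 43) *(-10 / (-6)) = -6850 / 903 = -7.59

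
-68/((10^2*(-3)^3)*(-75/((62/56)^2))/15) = -16337/2646000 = -0.01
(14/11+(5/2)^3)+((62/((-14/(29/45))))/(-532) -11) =21763283/3686760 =5.90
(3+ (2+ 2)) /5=7 /5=1.40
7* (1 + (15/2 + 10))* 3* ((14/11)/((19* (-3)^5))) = -1813/16929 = -0.11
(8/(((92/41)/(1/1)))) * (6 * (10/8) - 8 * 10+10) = -222.83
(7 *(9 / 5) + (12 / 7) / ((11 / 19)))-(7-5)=5221 / 385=13.56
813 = 813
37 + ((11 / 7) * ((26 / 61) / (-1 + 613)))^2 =631684675477 / 17072558244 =37.00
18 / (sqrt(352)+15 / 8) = -2160 / 22303+4608 * sqrt(22) / 22303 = 0.87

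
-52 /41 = -1.27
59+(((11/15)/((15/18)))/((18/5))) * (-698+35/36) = -180443/1620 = -111.38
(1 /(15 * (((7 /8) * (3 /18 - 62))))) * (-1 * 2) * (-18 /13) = -576 /168805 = -0.00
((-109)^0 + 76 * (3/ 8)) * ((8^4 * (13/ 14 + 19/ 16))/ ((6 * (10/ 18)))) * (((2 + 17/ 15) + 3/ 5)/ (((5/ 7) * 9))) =16705024/ 375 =44546.73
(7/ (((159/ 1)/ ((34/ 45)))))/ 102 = 7/ 21465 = 0.00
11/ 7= 1.57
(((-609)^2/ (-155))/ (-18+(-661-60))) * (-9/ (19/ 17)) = -56744793/ 2176355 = -26.07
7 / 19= 0.37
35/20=7/4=1.75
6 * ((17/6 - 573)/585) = -3421/585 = -5.85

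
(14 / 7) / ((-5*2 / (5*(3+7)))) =-10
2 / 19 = 0.11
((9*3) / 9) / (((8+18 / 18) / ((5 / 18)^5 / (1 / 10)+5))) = 4739545 / 2834352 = 1.67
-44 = -44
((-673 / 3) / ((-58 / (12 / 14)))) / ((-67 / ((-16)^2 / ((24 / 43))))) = -926048 / 40803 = -22.70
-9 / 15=-3 / 5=-0.60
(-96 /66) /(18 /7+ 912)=-56 /35211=-0.00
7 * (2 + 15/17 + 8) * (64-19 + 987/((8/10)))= 6623925/68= 97410.66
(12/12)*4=4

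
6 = 6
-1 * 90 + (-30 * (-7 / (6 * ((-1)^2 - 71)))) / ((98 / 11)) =-17651 / 196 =-90.06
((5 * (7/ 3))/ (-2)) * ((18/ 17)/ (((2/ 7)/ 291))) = -213885/ 34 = -6290.74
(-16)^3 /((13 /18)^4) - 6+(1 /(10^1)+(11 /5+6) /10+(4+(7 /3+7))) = -32230947941 /2142075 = -15046.60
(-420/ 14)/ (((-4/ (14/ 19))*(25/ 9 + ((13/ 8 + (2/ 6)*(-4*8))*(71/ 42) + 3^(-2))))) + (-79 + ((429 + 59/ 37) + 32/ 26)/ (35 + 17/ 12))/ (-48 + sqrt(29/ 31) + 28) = 742793*sqrt(899)/ 136860373 + 129043832468/ 44205900479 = 3.08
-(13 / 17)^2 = -169 / 289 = -0.58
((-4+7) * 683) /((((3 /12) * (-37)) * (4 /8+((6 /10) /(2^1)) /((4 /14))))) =-163920 /1147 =-142.91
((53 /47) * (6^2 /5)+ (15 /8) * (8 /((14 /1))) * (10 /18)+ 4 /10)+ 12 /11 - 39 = -3126241 /108570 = -28.79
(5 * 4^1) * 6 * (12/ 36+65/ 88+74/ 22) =5855/ 11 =532.27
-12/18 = -2/3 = -0.67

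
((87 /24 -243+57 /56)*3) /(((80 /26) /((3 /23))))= -390429 /12880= -30.31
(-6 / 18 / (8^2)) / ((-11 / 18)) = 3 / 352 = 0.01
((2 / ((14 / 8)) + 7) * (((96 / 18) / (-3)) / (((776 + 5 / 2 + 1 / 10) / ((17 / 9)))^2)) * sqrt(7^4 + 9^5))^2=3549352000000 / 7957021958983881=0.00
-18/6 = -3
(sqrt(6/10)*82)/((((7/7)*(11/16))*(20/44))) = 1312*sqrt(15)/25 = 203.25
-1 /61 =-0.02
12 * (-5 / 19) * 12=-720 / 19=-37.89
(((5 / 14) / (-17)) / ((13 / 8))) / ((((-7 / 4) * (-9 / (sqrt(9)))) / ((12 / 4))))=-80 / 10829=-0.01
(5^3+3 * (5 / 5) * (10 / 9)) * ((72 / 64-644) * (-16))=3960110 / 3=1320036.67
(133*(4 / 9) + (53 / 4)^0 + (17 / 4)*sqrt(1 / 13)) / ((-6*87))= -0.12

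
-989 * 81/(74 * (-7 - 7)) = 77.33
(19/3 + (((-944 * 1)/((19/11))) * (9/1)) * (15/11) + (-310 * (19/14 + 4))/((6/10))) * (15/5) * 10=-284066.77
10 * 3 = 30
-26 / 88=-0.30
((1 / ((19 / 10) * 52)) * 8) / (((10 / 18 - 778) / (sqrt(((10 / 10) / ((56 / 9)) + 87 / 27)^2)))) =-0.00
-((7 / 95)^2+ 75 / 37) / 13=-678688 / 4341025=-0.16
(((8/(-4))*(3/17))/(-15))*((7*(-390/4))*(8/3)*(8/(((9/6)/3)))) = -11648/17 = -685.18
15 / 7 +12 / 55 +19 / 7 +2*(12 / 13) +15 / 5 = 49657 / 5005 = 9.92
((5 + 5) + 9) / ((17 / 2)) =38 / 17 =2.24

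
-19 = -19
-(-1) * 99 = 99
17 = 17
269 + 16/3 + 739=3040/3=1013.33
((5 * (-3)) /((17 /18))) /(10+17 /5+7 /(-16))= -21600 /17629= -1.23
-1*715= -715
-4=-4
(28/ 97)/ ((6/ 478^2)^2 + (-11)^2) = 365434567792/ 153182340078541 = 0.00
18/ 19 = 0.95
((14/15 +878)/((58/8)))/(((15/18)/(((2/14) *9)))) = 949248/5075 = 187.04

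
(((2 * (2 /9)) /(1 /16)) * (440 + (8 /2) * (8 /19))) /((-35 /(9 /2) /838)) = -225039872 /665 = -338405.82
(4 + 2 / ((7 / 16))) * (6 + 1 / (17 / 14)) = 6960 / 119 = 58.49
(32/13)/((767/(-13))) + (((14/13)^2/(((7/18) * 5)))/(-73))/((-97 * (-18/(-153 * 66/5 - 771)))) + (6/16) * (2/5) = 856701589/7060465100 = 0.12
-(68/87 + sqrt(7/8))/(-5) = 68/435 + sqrt(14)/20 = 0.34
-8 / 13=-0.62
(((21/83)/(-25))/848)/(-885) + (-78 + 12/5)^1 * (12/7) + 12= -61044043193/519082000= -117.60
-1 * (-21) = 21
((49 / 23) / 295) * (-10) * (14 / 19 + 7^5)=-31296006 / 25783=-1213.82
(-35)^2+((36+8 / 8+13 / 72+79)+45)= 99805 / 72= 1386.18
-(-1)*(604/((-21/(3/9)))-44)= -3376/63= -53.59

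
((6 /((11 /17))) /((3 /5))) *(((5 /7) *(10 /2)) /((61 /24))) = 102000 /4697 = 21.72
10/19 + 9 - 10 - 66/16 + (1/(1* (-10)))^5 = -8737519/1900000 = -4.60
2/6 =1/3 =0.33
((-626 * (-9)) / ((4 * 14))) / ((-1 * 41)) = -2817 / 1148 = -2.45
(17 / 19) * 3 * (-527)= -26877 / 19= -1414.58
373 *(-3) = -1119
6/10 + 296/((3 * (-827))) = 5963/12405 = 0.48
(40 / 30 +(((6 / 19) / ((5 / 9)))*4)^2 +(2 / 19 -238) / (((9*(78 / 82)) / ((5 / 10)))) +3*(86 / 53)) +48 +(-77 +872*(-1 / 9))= -21559378657 / 167892075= -128.41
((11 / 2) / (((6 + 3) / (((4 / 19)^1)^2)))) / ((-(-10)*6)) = 22 / 48735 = 0.00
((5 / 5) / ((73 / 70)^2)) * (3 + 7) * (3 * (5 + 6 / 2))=1176000 / 5329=220.68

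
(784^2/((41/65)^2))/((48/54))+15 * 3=2921612445/1681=1738020.49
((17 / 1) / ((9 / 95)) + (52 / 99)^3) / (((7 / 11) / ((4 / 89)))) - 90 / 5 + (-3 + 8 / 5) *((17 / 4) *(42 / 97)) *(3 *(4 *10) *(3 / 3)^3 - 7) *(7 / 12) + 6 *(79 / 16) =-15513169479613 / 106611161580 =-145.51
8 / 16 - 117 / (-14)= 62 / 7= 8.86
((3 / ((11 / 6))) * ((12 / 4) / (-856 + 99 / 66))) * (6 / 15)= -216 / 93995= -0.00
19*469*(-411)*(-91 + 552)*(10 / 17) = -16883760810 / 17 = -993162400.59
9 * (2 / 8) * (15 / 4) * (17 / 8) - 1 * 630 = -78345 / 128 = -612.07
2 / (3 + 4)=2 / 7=0.29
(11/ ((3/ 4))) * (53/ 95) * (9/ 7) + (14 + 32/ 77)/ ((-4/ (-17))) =1050237/ 14630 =71.79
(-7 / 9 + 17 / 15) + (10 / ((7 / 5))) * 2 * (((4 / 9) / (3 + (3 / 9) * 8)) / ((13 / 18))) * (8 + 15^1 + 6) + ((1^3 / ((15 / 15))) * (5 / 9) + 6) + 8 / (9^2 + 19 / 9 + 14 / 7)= 1386329951 / 26662545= 52.00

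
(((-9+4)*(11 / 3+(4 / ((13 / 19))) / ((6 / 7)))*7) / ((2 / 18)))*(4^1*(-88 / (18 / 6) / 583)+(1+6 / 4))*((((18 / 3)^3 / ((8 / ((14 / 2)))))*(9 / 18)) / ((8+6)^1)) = -282535155 / 5512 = -51258.19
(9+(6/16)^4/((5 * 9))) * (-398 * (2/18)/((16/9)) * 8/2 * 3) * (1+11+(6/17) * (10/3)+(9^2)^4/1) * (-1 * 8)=80529894098284653/87040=925205584768.90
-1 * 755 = -755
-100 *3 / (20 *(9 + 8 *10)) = -15 / 89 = -0.17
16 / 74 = 8 / 37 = 0.22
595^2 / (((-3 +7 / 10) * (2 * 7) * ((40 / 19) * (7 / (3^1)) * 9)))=-248.69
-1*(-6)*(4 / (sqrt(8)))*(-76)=-456*sqrt(2)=-644.88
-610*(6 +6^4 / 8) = -102480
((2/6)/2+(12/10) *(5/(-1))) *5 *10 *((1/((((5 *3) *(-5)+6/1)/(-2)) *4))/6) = -875/2484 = -0.35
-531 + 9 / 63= -3716 / 7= -530.86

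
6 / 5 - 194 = -964 / 5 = -192.80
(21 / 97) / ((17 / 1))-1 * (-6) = 9915 / 1649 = 6.01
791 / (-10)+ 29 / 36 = -14093 / 180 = -78.29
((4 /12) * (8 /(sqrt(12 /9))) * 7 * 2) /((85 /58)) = 3248 * sqrt(3) /255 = 22.06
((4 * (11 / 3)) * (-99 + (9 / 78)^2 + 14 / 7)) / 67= -721193 / 33969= -21.23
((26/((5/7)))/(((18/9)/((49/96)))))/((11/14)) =31213/2640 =11.82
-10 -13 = -23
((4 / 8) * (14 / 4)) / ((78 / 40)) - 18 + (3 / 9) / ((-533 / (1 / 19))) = -173198 / 10127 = -17.10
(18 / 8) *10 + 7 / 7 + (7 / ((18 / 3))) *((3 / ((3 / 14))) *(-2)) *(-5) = 1121 / 6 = 186.83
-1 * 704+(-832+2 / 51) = -78334 / 51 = -1535.96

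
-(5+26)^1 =-31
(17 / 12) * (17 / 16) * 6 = 289 / 32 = 9.03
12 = 12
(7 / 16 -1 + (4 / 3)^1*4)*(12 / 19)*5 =1145 / 76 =15.07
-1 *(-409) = 409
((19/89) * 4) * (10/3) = 760/267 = 2.85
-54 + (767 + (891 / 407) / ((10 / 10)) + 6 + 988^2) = 36144012 / 37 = 976865.19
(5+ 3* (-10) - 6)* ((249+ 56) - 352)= 1457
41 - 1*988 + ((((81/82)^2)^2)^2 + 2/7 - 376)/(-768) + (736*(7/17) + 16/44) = -1321548513561619294123933/2054999334896151232512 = -643.09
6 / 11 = 0.55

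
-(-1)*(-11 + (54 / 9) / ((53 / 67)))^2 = 32761 / 2809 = 11.66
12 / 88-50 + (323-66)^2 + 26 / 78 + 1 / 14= 15245894 / 231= 65999.54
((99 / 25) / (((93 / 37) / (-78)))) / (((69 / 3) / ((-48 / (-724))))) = -1142856 / 3226325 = -0.35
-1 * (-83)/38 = 83/38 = 2.18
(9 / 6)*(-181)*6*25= -40725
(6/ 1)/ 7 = 6/ 7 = 0.86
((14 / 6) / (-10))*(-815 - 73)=207.20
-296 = -296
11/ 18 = 0.61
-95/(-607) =95/607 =0.16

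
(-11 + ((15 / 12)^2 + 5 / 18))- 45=-7799 / 144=-54.16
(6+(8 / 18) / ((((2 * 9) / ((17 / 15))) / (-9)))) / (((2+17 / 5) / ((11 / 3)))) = 8536 / 2187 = 3.90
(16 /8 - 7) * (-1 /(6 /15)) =12.50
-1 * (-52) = 52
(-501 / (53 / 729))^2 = 133392222441 / 2809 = 47487441.24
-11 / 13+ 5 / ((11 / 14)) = 789 / 143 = 5.52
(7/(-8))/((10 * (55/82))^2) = -11767/605000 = -0.02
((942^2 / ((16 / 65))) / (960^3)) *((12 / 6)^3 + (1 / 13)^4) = 1877341787 / 57593036800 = 0.03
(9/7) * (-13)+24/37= -4161/259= -16.07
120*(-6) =-720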